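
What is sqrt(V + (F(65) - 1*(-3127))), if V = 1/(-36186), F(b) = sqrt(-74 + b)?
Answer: sqrt(4094576929506 + 3928279788*I)/36186 ≈ 55.92 + 0.026824*I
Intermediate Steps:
V = -1/36186 ≈ -2.7635e-5
sqrt(V + (F(65) - 1*(-3127))) = sqrt(-1/36186 + (sqrt(-74 + 65) - 1*(-3127))) = sqrt(-1/36186 + (sqrt(-9) + 3127)) = sqrt(-1/36186 + (3*I + 3127)) = sqrt(-1/36186 + (3127 + 3*I)) = sqrt(113153621/36186 + 3*I)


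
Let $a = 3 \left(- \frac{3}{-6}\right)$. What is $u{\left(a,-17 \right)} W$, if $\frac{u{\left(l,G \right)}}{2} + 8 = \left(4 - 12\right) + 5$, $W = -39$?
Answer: $858$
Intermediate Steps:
$a = \frac{3}{2}$ ($a = 3 \left(\left(-3\right) \left(- \frac{1}{6}\right)\right) = 3 \cdot \frac{1}{2} = \frac{3}{2} \approx 1.5$)
$u{\left(l,G \right)} = -22$ ($u{\left(l,G \right)} = -16 + 2 \left(\left(4 - 12\right) + 5\right) = -16 + 2 \left(-8 + 5\right) = -16 + 2 \left(-3\right) = -16 - 6 = -22$)
$u{\left(a,-17 \right)} W = \left(-22\right) \left(-39\right) = 858$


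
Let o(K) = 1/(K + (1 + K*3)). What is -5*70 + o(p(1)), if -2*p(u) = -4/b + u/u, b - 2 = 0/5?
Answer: -1049/3 ≈ -349.67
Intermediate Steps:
b = 2 (b = 2 + 0/5 = 2 + 0*(⅕) = 2 + 0 = 2)
p(u) = ½ (p(u) = -(-4/2 + u/u)/2 = -(-4*½ + 1)/2 = -(-2 + 1)/2 = -½*(-1) = ½)
o(K) = 1/(1 + 4*K) (o(K) = 1/(K + (1 + 3*K)) = 1/(1 + 4*K))
-5*70 + o(p(1)) = -5*70 + 1/(1 + 4*(½)) = -350 + 1/(1 + 2) = -350 + 1/3 = -350 + ⅓ = -1049/3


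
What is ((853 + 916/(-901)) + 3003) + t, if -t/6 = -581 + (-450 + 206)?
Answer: 7933290/901 ≈ 8805.0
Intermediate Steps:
t = 4950 (t = -6*(-581 + (-450 + 206)) = -6*(-581 - 244) = -6*(-825) = 4950)
((853 + 916/(-901)) + 3003) + t = ((853 + 916/(-901)) + 3003) + 4950 = ((853 + 916*(-1/901)) + 3003) + 4950 = ((853 - 916/901) + 3003) + 4950 = (767637/901 + 3003) + 4950 = 3473340/901 + 4950 = 7933290/901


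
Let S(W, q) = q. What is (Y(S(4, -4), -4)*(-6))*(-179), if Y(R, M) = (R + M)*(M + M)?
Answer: 68736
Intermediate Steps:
Y(R, M) = 2*M*(M + R) (Y(R, M) = (M + R)*(2*M) = 2*M*(M + R))
(Y(S(4, -4), -4)*(-6))*(-179) = ((2*(-4)*(-4 - 4))*(-6))*(-179) = ((2*(-4)*(-8))*(-6))*(-179) = (64*(-6))*(-179) = -384*(-179) = 68736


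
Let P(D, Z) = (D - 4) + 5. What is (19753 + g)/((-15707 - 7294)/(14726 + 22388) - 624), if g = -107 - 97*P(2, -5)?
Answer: -65303770/2107467 ≈ -30.987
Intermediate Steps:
P(D, Z) = 1 + D (P(D, Z) = (-4 + D) + 5 = 1 + D)
g = -398 (g = -107 - 97*(1 + 2) = -107 - 97*3 = -107 - 291 = -398)
(19753 + g)/((-15707 - 7294)/(14726 + 22388) - 624) = (19753 - 398)/((-15707 - 7294)/(14726 + 22388) - 624) = 19355/(-23001/37114 - 624) = 19355/(-23001*1/37114 - 624) = 19355/(-2091/3374 - 624) = 19355/(-2107467/3374) = 19355*(-3374/2107467) = -65303770/2107467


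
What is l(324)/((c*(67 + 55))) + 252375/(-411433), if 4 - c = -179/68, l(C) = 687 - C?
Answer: -169562049/1028993933 ≈ -0.16478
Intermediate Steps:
c = 451/68 (c = 4 - (-179)/68 = 4 - 1*(-179/68) = 4 + 179/68 = 451/68 ≈ 6.6324)
l(324)/((c*(67 + 55))) + 252375/(-411433) = (687 - 1*324)/((451*(67 + 55)/68)) + 252375/(-411433) = (687 - 324)/(((451/68)*122)) + 252375*(-1/411433) = 363/(27511/34) - 252375/411433 = 363*(34/27511) - 252375/411433 = 1122/2501 - 252375/411433 = -169562049/1028993933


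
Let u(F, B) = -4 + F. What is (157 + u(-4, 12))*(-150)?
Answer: -22350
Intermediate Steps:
(157 + u(-4, 12))*(-150) = (157 + (-4 - 4))*(-150) = (157 - 8)*(-150) = 149*(-150) = -22350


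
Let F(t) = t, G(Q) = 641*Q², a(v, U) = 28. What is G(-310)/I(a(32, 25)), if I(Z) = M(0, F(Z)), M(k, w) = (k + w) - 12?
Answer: 15400025/4 ≈ 3.8500e+6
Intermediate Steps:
M(k, w) = -12 + k + w
I(Z) = -12 + Z (I(Z) = -12 + 0 + Z = -12 + Z)
G(-310)/I(a(32, 25)) = (641*(-310)²)/(-12 + 28) = (641*96100)/16 = 61600100*(1/16) = 15400025/4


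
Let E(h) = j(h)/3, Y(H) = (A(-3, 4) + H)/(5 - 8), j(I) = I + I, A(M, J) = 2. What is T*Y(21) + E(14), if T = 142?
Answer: -3238/3 ≈ -1079.3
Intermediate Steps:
j(I) = 2*I
Y(H) = -⅔ - H/3 (Y(H) = (2 + H)/(5 - 8) = (2 + H)/(-3) = (2 + H)*(-⅓) = -⅔ - H/3)
E(h) = 2*h/3 (E(h) = (2*h)/3 = (2*h)*(⅓) = 2*h/3)
T*Y(21) + E(14) = 142*(-⅔ - ⅓*21) + (⅔)*14 = 142*(-⅔ - 7) + 28/3 = 142*(-23/3) + 28/3 = -3266/3 + 28/3 = -3238/3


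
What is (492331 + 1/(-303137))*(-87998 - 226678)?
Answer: -46963423866469896/303137 ≈ -1.5492e+11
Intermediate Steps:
(492331 + 1/(-303137))*(-87998 - 226678) = (492331 - 1/303137)*(-314676) = (149243742346/303137)*(-314676) = -46963423866469896/303137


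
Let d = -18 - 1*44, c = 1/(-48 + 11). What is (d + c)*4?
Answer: -9180/37 ≈ -248.11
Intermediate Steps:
c = -1/37 (c = 1/(-37) = -1/37 ≈ -0.027027)
d = -62 (d = -18 - 44 = -62)
(d + c)*4 = (-62 - 1/37)*4 = -2295/37*4 = -9180/37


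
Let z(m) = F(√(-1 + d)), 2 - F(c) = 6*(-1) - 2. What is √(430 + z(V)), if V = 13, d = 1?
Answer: 2*√110 ≈ 20.976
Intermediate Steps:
F(c) = 10 (F(c) = 2 - (6*(-1) - 2) = 2 - (-6 - 2) = 2 - 1*(-8) = 2 + 8 = 10)
z(m) = 10
√(430 + z(V)) = √(430 + 10) = √440 = 2*√110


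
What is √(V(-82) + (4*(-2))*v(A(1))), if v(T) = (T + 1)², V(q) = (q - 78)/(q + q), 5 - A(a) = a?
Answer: 4*I*√20910/41 ≈ 14.108*I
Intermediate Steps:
A(a) = 5 - a
V(q) = (-78 + q)/(2*q) (V(q) = (-78 + q)/((2*q)) = (-78 + q)*(1/(2*q)) = (-78 + q)/(2*q))
v(T) = (1 + T)²
√(V(-82) + (4*(-2))*v(A(1))) = √((½)*(-78 - 82)/(-82) + (4*(-2))*(1 + (5 - 1*1))²) = √((½)*(-1/82)*(-160) - 8*(1 + (5 - 1))²) = √(40/41 - 8*(1 + 4)²) = √(40/41 - 8*5²) = √(40/41 - 8*25) = √(40/41 - 200) = √(-8160/41) = 4*I*√20910/41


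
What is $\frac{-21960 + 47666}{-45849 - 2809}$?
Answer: $- \frac{12853}{24329} \approx -0.5283$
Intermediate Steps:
$\frac{-21960 + 47666}{-45849 - 2809} = \frac{25706}{-48658} = 25706 \left(- \frac{1}{48658}\right) = - \frac{12853}{24329}$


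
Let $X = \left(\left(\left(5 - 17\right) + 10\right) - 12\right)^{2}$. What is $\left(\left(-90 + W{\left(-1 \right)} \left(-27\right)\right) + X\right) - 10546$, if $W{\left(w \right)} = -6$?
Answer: $-10278$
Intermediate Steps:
$X = 196$ ($X = \left(\left(-12 + 10\right) - 12\right)^{2} = \left(-2 - 12\right)^{2} = \left(-14\right)^{2} = 196$)
$\left(\left(-90 + W{\left(-1 \right)} \left(-27\right)\right) + X\right) - 10546 = \left(\left(-90 - -162\right) + 196\right) - 10546 = \left(\left(-90 + 162\right) + 196\right) - 10546 = \left(72 + 196\right) - 10546 = 268 - 10546 = -10278$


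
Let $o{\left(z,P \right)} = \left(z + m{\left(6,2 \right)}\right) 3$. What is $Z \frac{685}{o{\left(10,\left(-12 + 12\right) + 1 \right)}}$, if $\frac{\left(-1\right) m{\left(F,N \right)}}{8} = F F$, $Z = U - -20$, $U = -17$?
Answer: $- \frac{685}{278} \approx -2.464$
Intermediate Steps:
$Z = 3$ ($Z = -17 - -20 = -17 + 20 = 3$)
$m{\left(F,N \right)} = - 8 F^{2}$ ($m{\left(F,N \right)} = - 8 F F = - 8 F^{2}$)
$o{\left(z,P \right)} = -864 + 3 z$ ($o{\left(z,P \right)} = \left(z - 8 \cdot 6^{2}\right) 3 = \left(z - 288\right) 3 = \left(-288 + z\right) 3 = -864 + 3 z$)
$Z \frac{685}{o{\left(10,\left(-12 + 12\right) + 1 \right)}} = 3 \frac{685}{-864 + 3 \cdot 10} = 3 \frac{685}{-864 + 30} = 3 \frac{685}{-834} = 3 \cdot 685 \left(- \frac{1}{834}\right) = 3 \left(- \frac{685}{834}\right) = - \frac{685}{278}$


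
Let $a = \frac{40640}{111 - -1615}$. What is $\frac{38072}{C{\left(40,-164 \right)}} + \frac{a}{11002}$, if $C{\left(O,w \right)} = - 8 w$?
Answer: $\frac{22594366757}{778567532} \approx 29.02$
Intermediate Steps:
$a = \frac{20320}{863}$ ($a = \frac{40640}{111 + 1615} = \frac{40640}{1726} = 40640 \cdot \frac{1}{1726} = \frac{20320}{863} \approx 23.546$)
$\frac{38072}{C{\left(40,-164 \right)}} + \frac{a}{11002} = \frac{38072}{\left(-8\right) \left(-164\right)} + \frac{20320}{863 \cdot 11002} = \frac{38072}{1312} + \frac{20320}{863} \cdot \frac{1}{11002} = 38072 \cdot \frac{1}{1312} + \frac{10160}{4747363} = \frac{4759}{164} + \frac{10160}{4747363} = \frac{22594366757}{778567532}$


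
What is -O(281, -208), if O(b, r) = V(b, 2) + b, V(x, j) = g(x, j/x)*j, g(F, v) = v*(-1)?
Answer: -78957/281 ≈ -280.99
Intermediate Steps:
g(F, v) = -v
V(x, j) = -j**2/x (V(x, j) = (-j/x)*j = -j**2/x)
O(b, r) = b - 4/b (O(b, r) = -1*2**2/b + b = -1*4/b + b = -4/b + b = b - 4/b)
-O(281, -208) = -(281 - 4/281) = -1*78957/281 = -78957/281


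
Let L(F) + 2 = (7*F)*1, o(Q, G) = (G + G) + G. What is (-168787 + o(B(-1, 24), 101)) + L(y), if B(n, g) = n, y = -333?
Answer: -170817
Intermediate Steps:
o(Q, G) = 3*G (o(Q, G) = 2*G + G = 3*G)
L(F) = -2 + 7*F (L(F) = -2 + (7*F)*1 = -2 + 7*F)
(-168787 + o(B(-1, 24), 101)) + L(y) = (-168787 + 3*101) + (-2 + 7*(-333)) = (-168787 + 303) + (-2 - 2331) = -168484 - 2333 = -170817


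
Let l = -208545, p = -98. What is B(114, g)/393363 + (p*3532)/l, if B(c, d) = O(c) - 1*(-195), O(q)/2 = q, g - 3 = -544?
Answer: 1682040863/1012764035 ≈ 1.6608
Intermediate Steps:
g = -541 (g = 3 - 544 = -541)
O(q) = 2*q
B(c, d) = 195 + 2*c (B(c, d) = 2*c - 1*(-195) = 2*c + 195 = 195 + 2*c)
B(114, g)/393363 + (p*3532)/l = (195 + 2*114)/393363 - 98*3532/(-208545) = (195 + 228)*(1/393363) - 346136*(-1/208545) = 423*(1/393363) + 346136/208545 = 47/43707 + 346136/208545 = 1682040863/1012764035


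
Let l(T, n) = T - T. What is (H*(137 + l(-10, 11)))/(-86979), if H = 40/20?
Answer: -274/86979 ≈ -0.0031502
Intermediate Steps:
H = 2 (H = 40*(1/20) = 2)
l(T, n) = 0
(H*(137 + l(-10, 11)))/(-86979) = (2*(137 + 0))/(-86979) = (2*137)*(-1/86979) = 274*(-1/86979) = -274/86979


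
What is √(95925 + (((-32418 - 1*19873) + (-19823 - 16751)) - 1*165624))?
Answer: 14*I*√809 ≈ 398.2*I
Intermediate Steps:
√(95925 + (((-32418 - 1*19873) + (-19823 - 16751)) - 1*165624)) = √(95925 + (((-32418 - 19873) - 36574) - 165624)) = √(95925 + ((-52291 - 36574) - 165624)) = √(95925 + (-88865 - 165624)) = √(95925 - 254489) = √(-158564) = 14*I*√809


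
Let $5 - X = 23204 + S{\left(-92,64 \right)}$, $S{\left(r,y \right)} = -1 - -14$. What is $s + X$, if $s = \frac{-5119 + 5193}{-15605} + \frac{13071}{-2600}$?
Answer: $- \frac{188396928271}{8114600} \approx -23217.0$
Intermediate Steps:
$S{\left(r,y \right)} = 13$ ($S{\left(r,y \right)} = -1 + 14 = 13$)
$s = - \frac{40833071}{8114600}$ ($s = 74 \left(- \frac{1}{15605}\right) + 13071 \left(- \frac{1}{2600}\right) = - \frac{74}{15605} - \frac{13071}{2600} = - \frac{40833071}{8114600} \approx -5.0321$)
$X = -23212$ ($X = 5 - \left(23204 + 13\right) = 5 - 23217 = -23212$)
$s + X = - \frac{40833071}{8114600} - 23212 = - \frac{188396928271}{8114600}$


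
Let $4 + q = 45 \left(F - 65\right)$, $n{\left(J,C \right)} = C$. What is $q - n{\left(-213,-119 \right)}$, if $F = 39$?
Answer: $-1055$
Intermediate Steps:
$q = -1174$ ($q = -4 + 45 \left(39 - 65\right) = -4 + 45 \left(-26\right) = -4 - 1170 = -1174$)
$q - n{\left(-213,-119 \right)} = -1174 - -119 = -1174 + 119 = -1055$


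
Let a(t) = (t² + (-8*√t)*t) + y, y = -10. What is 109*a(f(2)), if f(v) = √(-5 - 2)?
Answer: -1853 - 872*7^(¾)*I^(3/2) ≈ 800.54 - 2653.5*I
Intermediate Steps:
f(v) = I*√7 (f(v) = √(-7) = I*√7)
a(t) = -10 + t² - 8*t^(3/2) (a(t) = (t² + (-8*√t)*t) - 10 = (t² - 8*t^(3/2)) - 10 = -10 + t² - 8*t^(3/2))
109*a(f(2)) = 109*(-10 + (I*√7)² - 8*7^(¾)*I^(3/2)) = 109*(-10 - 7 - 8*7^(¾)*I^(3/2)) = 109*(-17 - 8*7^(¾)*I^(3/2)) = -1853 - 872*7^(¾)*I^(3/2)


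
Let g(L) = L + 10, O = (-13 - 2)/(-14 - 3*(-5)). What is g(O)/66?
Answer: -5/66 ≈ -0.075758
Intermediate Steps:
O = -15 (O = -15/(-14 + 15) = -15/1 = -15*1 = -15)
g(L) = 10 + L
g(O)/66 = (10 - 15)/66 = -5*1/66 = -5/66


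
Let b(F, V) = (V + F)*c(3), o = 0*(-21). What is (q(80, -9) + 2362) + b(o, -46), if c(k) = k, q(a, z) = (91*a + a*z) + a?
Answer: 8864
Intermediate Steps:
q(a, z) = 92*a + a*z
o = 0
b(F, V) = 3*F + 3*V (b(F, V) = (V + F)*3 = (F + V)*3 = 3*F + 3*V)
(q(80, -9) + 2362) + b(o, -46) = (80*(92 - 9) + 2362) + (3*0 + 3*(-46)) = (80*83 + 2362) + (0 - 138) = (6640 + 2362) - 138 = 9002 - 138 = 8864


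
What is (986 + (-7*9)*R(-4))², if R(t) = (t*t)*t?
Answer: 25180324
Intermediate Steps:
R(t) = t³ (R(t) = t²*t = t³)
(986 + (-7*9)*R(-4))² = (986 - 7*9*(-4)³)² = (986 - 63*(-64))² = (986 + 4032)² = 5018² = 25180324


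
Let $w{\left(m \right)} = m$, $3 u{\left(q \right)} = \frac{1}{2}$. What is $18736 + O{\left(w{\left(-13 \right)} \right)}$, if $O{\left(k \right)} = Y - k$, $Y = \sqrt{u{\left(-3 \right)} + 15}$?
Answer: $18749 + \frac{\sqrt{546}}{6} \approx 18753.0$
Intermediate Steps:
$u{\left(q \right)} = \frac{1}{6}$ ($u{\left(q \right)} = \frac{1}{3 \cdot 2} = \frac{1}{3} \cdot \frac{1}{2} = \frac{1}{6}$)
$Y = \frac{\sqrt{546}}{6}$ ($Y = \sqrt{\frac{1}{6} + 15} = \sqrt{\frac{91}{6}} = \frac{\sqrt{546}}{6} \approx 3.8944$)
$O{\left(k \right)} = - k + \frac{\sqrt{546}}{6}$ ($O{\left(k \right)} = \frac{\sqrt{546}}{6} - k = - k + \frac{\sqrt{546}}{6}$)
$18736 + O{\left(w{\left(-13 \right)} \right)} = 18736 + \left(\left(-1\right) \left(-13\right) + \frac{\sqrt{546}}{6}\right) = 18736 + \left(13 + \frac{\sqrt{546}}{6}\right) = 18749 + \frac{\sqrt{546}}{6}$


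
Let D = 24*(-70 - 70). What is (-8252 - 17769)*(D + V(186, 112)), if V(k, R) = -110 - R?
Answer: 93207222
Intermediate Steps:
D = -3360 (D = 24*(-140) = -3360)
(-8252 - 17769)*(D + V(186, 112)) = (-8252 - 17769)*(-3360 + (-110 - 1*112)) = -26021*(-3360 + (-110 - 112)) = -26021*(-3360 - 222) = -26021*(-3582) = 93207222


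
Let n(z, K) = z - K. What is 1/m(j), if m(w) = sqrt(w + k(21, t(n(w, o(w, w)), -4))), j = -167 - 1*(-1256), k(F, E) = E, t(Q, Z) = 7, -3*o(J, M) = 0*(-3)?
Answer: sqrt(274)/548 ≈ 0.030206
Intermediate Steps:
o(J, M) = 0 (o(J, M) = -0*(-3) = -1/3*0 = 0)
j = 1089 (j = -167 + 1256 = 1089)
m(w) = sqrt(7 + w) (m(w) = sqrt(w + 7) = sqrt(7 + w))
1/m(j) = 1/(sqrt(7 + 1089)) = 1/(sqrt(1096)) = 1/(2*sqrt(274)) = sqrt(274)/548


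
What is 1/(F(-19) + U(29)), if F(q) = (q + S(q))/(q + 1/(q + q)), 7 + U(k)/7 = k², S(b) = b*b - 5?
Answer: 723/4208068 ≈ 0.00017181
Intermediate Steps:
S(b) = -5 + b² (S(b) = b² - 5 = -5 + b²)
U(k) = -49 + 7*k²
F(q) = (-5 + q + q²)/(q + 1/(2*q)) (F(q) = (q + (-5 + q²))/(q + 1/(q + q)) = (-5 + q + q²)/(q + 1/(2*q)))
1/(F(-19) + U(29)) = 1/(2*(-19)*(-5 - 19 + (-19)²)/(1 + 2*(-19)²) + (-49 + 7*29²)) = 1/(2*(-19)*(-5 - 19 + 361)/(1 + 2*361) + (-49 + 7*841)) = 1/(2*(-19)*337/(1 + 722) + (-49 + 5887)) = 1/(2*(-19)*337/723 + 5838) = 1/(2*(-19)*(1/723)*337 + 5838) = 1/(-12806/723 + 5838) = 1/(4208068/723) = 723/4208068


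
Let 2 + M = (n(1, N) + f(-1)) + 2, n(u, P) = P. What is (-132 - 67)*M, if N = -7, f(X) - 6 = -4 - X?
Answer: 796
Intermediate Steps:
f(X) = 2 - X (f(X) = 6 + (-4 - X) = 2 - X)
M = -4 (M = -2 + ((-7 + (2 - 1*(-1))) + 2) = -2 + ((-7 + (2 + 1)) + 2) = -2 + ((-7 + 3) + 2) = -2 + (-4 + 2) = -2 - 2 = -4)
(-132 - 67)*M = (-132 - 67)*(-4) = -199*(-4) = 796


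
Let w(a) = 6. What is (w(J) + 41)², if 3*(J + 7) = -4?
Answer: 2209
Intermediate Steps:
J = -25/3 (J = -7 + (⅓)*(-4) = -7 - 4/3 = -25/3 ≈ -8.3333)
(w(J) + 41)² = (6 + 41)² = 47² = 2209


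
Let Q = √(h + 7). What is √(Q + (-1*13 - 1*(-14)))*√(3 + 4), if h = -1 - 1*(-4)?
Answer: √(7 + 7*√10) ≈ 5.3978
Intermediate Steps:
h = 3 (h = -1 + 4 = 3)
Q = √10 (Q = √(3 + 7) = √10 ≈ 3.1623)
√(Q + (-1*13 - 1*(-14)))*√(3 + 4) = √(√10 + (-1*13 - 1*(-14)))*√(3 + 4) = √(√10 + (-13 + 14))*√7 = √(√10 + 1)*√7 = √(1 + √10)*√7 = √7*√(1 + √10)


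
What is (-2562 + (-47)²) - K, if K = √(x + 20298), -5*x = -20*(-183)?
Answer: -353 - 3*√2174 ≈ -492.88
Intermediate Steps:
x = -732 (x = -(-4)*(-183) = -⅕*3660 = -732)
K = 3*√2174 (K = √(-732 + 20298) = √19566 = 3*√2174 ≈ 139.88)
(-2562 + (-47)²) - K = (-2562 + (-47)²) - 3*√2174 = (-2562 + 2209) - 3*√2174 = -353 - 3*√2174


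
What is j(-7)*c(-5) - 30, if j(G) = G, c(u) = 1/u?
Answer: -143/5 ≈ -28.600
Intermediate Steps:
c(u) = 1/u
j(-7)*c(-5) - 30 = -7/(-5) - 30 = -7*(-⅕) - 30 = 7/5 - 30 = -143/5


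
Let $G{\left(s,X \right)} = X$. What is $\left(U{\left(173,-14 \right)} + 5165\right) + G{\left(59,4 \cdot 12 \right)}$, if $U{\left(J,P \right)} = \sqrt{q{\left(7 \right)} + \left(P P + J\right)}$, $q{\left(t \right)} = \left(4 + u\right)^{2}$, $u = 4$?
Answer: $5213 + \sqrt{433} \approx 5233.8$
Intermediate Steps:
$q{\left(t \right)} = 64$ ($q{\left(t \right)} = \left(4 + 4\right)^{2} = 8^{2} = 64$)
$U{\left(J,P \right)} = \sqrt{64 + J + P^{2}}$ ($U{\left(J,P \right)} = \sqrt{64 + \left(P P + J\right)} = \sqrt{64 + \left(P^{2} + J\right)} = \sqrt{64 + \left(J + P^{2}\right)} = \sqrt{64 + J + P^{2}}$)
$\left(U{\left(173,-14 \right)} + 5165\right) + G{\left(59,4 \cdot 12 \right)} = \left(\sqrt{64 + 173 + \left(-14\right)^{2}} + 5165\right) + 4 \cdot 12 = \left(\sqrt{64 + 173 + 196} + 5165\right) + 48 = \left(\sqrt{433} + 5165\right) + 48 = \left(5165 + \sqrt{433}\right) + 48 = 5213 + \sqrt{433}$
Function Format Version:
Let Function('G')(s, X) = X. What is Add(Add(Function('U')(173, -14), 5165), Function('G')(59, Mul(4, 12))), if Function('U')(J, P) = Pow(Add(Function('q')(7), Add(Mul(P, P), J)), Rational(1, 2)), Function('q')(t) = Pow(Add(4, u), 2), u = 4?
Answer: Add(5213, Pow(433, Rational(1, 2))) ≈ 5233.8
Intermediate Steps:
Function('q')(t) = 64 (Function('q')(t) = Pow(Add(4, 4), 2) = Pow(8, 2) = 64)
Function('U')(J, P) = Pow(Add(64, J, Pow(P, 2)), Rational(1, 2)) (Function('U')(J, P) = Pow(Add(64, Add(Mul(P, P), J)), Rational(1, 2)) = Pow(Add(64, Add(Pow(P, 2), J)), Rational(1, 2)) = Pow(Add(64, Add(J, Pow(P, 2))), Rational(1, 2)) = Pow(Add(64, J, Pow(P, 2)), Rational(1, 2)))
Add(Add(Function('U')(173, -14), 5165), Function('G')(59, Mul(4, 12))) = Add(Add(Pow(Add(64, 173, Pow(-14, 2)), Rational(1, 2)), 5165), Mul(4, 12)) = Add(Add(Pow(Add(64, 173, 196), Rational(1, 2)), 5165), 48) = Add(Add(Pow(433, Rational(1, 2)), 5165), 48) = Add(Add(5165, Pow(433, Rational(1, 2))), 48) = Add(5213, Pow(433, Rational(1, 2)))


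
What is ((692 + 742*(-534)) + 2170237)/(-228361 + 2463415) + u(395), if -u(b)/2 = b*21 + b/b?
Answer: -12360747089/745018 ≈ -16591.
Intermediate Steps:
u(b) = -2 - 42*b (u(b) = -2*(b*21 + b/b) = -2*(21*b + 1) = -2*(1 + 21*b) = -2 - 42*b)
((692 + 742*(-534)) + 2170237)/(-228361 + 2463415) + u(395) = ((692 + 742*(-534)) + 2170237)/(-228361 + 2463415) + (-2 - 42*395) = ((692 - 396228) + 2170237)/2235054 + (-2 - 16590) = (-395536 + 2170237)*(1/2235054) - 16592 = 1774701*(1/2235054) - 16592 = 591567/745018 - 16592 = -12360747089/745018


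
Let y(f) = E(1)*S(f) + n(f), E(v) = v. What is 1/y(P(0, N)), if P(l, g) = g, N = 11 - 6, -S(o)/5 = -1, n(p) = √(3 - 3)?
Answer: ⅕ ≈ 0.20000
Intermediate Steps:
n(p) = 0 (n(p) = √0 = 0)
S(o) = 5 (S(o) = -5*(-1) = 5)
N = 5
y(f) = 5 (y(f) = 1*5 + 0 = 5 + 0 = 5)
1/y(P(0, N)) = 1/5 = ⅕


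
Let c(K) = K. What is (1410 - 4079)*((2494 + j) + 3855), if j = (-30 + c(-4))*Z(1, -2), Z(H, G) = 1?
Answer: -16854735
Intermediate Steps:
j = -34 (j = (-30 - 4)*1 = -34*1 = -34)
(1410 - 4079)*((2494 + j) + 3855) = (1410 - 4079)*((2494 - 34) + 3855) = -2669*(2460 + 3855) = -2669*6315 = -16854735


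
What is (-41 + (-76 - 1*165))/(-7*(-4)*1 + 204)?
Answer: -141/116 ≈ -1.2155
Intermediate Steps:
(-41 + (-76 - 1*165))/(-7*(-4)*1 + 204) = (-41 + (-76 - 165))/(28*1 + 204) = (-41 - 241)/(28 + 204) = -282/232 = -282*1/232 = -141/116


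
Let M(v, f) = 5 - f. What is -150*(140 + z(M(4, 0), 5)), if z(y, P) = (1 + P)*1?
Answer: -21900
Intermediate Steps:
z(y, P) = 1 + P
-150*(140 + z(M(4, 0), 5)) = -150*(140 + (1 + 5)) = -150*(140 + 6) = -150*146 = -21900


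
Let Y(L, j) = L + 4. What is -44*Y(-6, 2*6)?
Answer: 88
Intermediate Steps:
Y(L, j) = 4 + L
-44*Y(-6, 2*6) = -44*(4 - 6) = -44*(-2) = 88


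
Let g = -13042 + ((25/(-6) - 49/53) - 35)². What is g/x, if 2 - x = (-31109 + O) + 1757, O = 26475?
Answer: -1156322207/291135996 ≈ -3.9718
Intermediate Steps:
x = 2879 (x = 2 - ((-31109 + 26475) + 1757) = 2 - (-4634 + 1757) = 2 - 1*(-2877) = 2 + 2877 = 2879)
g = -1156322207/101124 (g = -13042 + ((25*(-⅙) - 49*1/53) - 35)² = -13042 + ((-25/6 - 49/53) - 35)² = -13042 + (-1619/318 - 35)² = -13042 + (-12749/318)² = -13042 + 162537001/101124 = -1156322207/101124 ≈ -11435.)
g/x = -1156322207/101124/2879 = -1156322207/101124*1/2879 = -1156322207/291135996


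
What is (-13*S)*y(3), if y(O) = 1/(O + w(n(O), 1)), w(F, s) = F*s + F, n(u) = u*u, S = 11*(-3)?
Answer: 143/7 ≈ 20.429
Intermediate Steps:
S = -33
n(u) = u²
w(F, s) = F + F*s
y(O) = 1/(O + 2*O²) (y(O) = 1/(O + O²*(1 + 1)) = 1/(O + O²*2) = 1/(O + 2*O²))
(-13*S)*y(3) = (-13*(-33))*(1/(3*(1 + 2*3))) = 429*(1/(3*(1 + 6))) = 429*((⅓)/7) = 429*((⅓)*(⅐)) = 429*(1/21) = 143/7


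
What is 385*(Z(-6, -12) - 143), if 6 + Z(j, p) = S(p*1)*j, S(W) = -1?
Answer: -55055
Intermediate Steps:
Z(j, p) = -6 - j
385*(Z(-6, -12) - 143) = 385*((-6 - 1*(-6)) - 143) = 385*((-6 + 6) - 143) = 385*(0 - 143) = 385*(-143) = -55055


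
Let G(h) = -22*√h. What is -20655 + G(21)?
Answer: -20655 - 22*√21 ≈ -20756.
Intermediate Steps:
-20655 + G(21) = -20655 - 22*√21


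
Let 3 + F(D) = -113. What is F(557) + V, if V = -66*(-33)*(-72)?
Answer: -156932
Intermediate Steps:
F(D) = -116 (F(D) = -3 - 113 = -116)
V = -156816 (V = 2178*(-72) = -156816)
F(557) + V = -116 - 156816 = -156932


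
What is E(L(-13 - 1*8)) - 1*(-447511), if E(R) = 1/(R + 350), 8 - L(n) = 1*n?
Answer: 169606670/379 ≈ 4.4751e+5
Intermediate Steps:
L(n) = 8 - n
E(R) = 1/(350 + R)
E(L(-13 - 1*8)) - 1*(-447511) = 1/(350 + (8 - (-13 - 1*8))) - 1*(-447511) = 1/(350 + (8 - (-13 - 8))) + 447511 = 1/(350 + (8 - 1*(-21))) + 447511 = 1/(350 + (8 + 21)) + 447511 = 1/(350 + 29) + 447511 = 1/379 + 447511 = 169606670/379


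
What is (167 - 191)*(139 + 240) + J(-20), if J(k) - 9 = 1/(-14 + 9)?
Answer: -45436/5 ≈ -9087.2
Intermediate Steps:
J(k) = 44/5 (J(k) = 9 + 1/(-14 + 9) = 9 + 1/(-5) = 9 - ⅕ = 44/5)
(167 - 191)*(139 + 240) + J(-20) = (167 - 191)*(139 + 240) + 44/5 = -24*379 + 44/5 = -9096 + 44/5 = -45436/5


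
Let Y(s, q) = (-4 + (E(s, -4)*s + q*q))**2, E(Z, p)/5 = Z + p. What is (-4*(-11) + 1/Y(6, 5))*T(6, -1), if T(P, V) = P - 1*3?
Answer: 288685/2187 ≈ 132.00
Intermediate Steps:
E(Z, p) = 5*Z + 5*p (E(Z, p) = 5*(Z + p) = 5*Z + 5*p)
T(P, V) = -3 + P (T(P, V) = P - 3 = -3 + P)
Y(s, q) = (-4 + q**2 + s*(-20 + 5*s))**2 (Y(s, q) = (-4 + ((5*s + 5*(-4))*s + q*q))**2 = (-4 + ((5*s - 20)*s + q**2))**2 = (-4 + ((-20 + 5*s)*s + q**2))**2 = (-4 + (s*(-20 + 5*s) + q**2))**2 = (-4 + (q**2 + s*(-20 + 5*s)))**2 = (-4 + q**2 + s*(-20 + 5*s))**2)
(-4*(-11) + 1/Y(6, 5))*T(6, -1) = (-4*(-11) + 1/((-4 + 5**2 + 5*6*(-4 + 6))**2))*(-3 + 6) = (44 + 1/((-4 + 25 + 5*6*2)**2))*3 = (44 + 1/((-4 + 25 + 60)**2))*3 = (44 + 1/(81**2))*3 = (44 + 1/6561)*3 = (288685/6561)*3 = 288685/2187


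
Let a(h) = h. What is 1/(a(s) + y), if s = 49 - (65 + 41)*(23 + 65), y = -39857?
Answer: -1/49136 ≈ -2.0352e-5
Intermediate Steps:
s = -9279 (s = 49 - 106*88 = 49 - 1*9328 = 49 - 9328 = -9279)
1/(a(s) + y) = 1/(-9279 - 39857) = 1/(-49136) = -1/49136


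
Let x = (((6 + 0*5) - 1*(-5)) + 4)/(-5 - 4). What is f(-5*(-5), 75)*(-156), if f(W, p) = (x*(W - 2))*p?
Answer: 448500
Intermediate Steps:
x = -5/3 (x = (((6 + 0) + 5) + 4)/(-9) = ((6 + 5) + 4)*(-⅑) = (11 + 4)*(-⅑) = 15*(-⅑) = -5/3 ≈ -1.6667)
f(W, p) = p*(10/3 - 5*W/3) (f(W, p) = (-5*(W - 2)/3)*p = (-5*(-2 + W)/3)*p = (10/3 - 5*W/3)*p = p*(10/3 - 5*W/3))
f(-5*(-5), 75)*(-156) = ((5/3)*75*(2 - (-5)*(-5)))*(-156) = ((5/3)*75*(2 - 1*25))*(-156) = ((5/3)*75*(2 - 25))*(-156) = ((5/3)*75*(-23))*(-156) = -2875*(-156) = 448500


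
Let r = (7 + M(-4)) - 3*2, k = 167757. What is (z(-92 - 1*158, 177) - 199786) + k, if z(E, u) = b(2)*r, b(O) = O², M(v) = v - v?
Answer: -32025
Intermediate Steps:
M(v) = 0
r = 1 (r = (7 + 0) - 3*2 = 7 - 6 = 1)
z(E, u) = 4 (z(E, u) = 2²*1 = 4*1 = 4)
(z(-92 - 1*158, 177) - 199786) + k = (4 - 199786) + 167757 = -199782 + 167757 = -32025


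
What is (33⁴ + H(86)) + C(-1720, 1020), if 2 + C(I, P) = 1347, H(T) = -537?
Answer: 1186729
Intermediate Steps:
C(I, P) = 1345 (C(I, P) = -2 + 1347 = 1345)
(33⁴ + H(86)) + C(-1720, 1020) = (33⁴ - 537) + 1345 = (1185921 - 537) + 1345 = 1185384 + 1345 = 1186729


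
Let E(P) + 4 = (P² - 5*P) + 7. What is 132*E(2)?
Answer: -396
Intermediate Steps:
E(P) = 3 + P² - 5*P (E(P) = -4 + ((P² - 5*P) + 7) = -4 + (7 + P² - 5*P) = 3 + P² - 5*P)
132*E(2) = 132*(3 + 2² - 5*2) = 132*(3 + 4 - 10) = 132*(-3) = -396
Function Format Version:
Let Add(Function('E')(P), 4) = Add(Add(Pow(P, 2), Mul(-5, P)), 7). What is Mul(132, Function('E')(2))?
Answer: -396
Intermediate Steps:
Function('E')(P) = Add(3, Pow(P, 2), Mul(-5, P)) (Function('E')(P) = Add(-4, Add(Add(Pow(P, 2), Mul(-5, P)), 7)) = Add(-4, Add(7, Pow(P, 2), Mul(-5, P))) = Add(3, Pow(P, 2), Mul(-5, P)))
Mul(132, Function('E')(2)) = Mul(132, Add(3, Pow(2, 2), Mul(-5, 2))) = Mul(132, Add(3, 4, -10)) = Mul(132, -3) = -396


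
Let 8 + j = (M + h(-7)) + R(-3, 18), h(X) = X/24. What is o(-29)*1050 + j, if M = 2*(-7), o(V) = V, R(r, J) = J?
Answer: -730903/24 ≈ -30454.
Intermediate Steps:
h(X) = X/24 (h(X) = X*(1/24) = X/24)
M = -14
j = -103/24 (j = -8 + ((-14 + (1/24)*(-7)) + 18) = -8 + ((-14 - 7/24) + 18) = -8 + (-343/24 + 18) = -8 + 89/24 = -103/24 ≈ -4.2917)
o(-29)*1050 + j = -29*1050 - 103/24 = -30450 - 103/24 = -730903/24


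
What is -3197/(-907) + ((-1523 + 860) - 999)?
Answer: -1504237/907 ≈ -1658.5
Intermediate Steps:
-3197/(-907) + ((-1523 + 860) - 999) = -3197*(-1/907) + (-663 - 999) = 3197/907 - 1662 = -1504237/907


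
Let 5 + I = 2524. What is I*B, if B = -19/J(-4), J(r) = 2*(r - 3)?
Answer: 47861/14 ≈ 3418.6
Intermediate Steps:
I = 2519 (I = -5 + 2524 = 2519)
J(r) = -6 + 2*r (J(r) = 2*(-3 + r) = -6 + 2*r)
B = 19/14 (B = -19/(-6 + 2*(-4)) = -19/(-6 - 8) = -19/(-14) = -19*(-1/14) = 19/14 ≈ 1.3571)
I*B = 2519*(19/14) = 47861/14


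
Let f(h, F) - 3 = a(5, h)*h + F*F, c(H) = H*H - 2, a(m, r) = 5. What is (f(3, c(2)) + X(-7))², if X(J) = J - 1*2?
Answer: 169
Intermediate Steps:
X(J) = -2 + J (X(J) = J - 2 = -2 + J)
c(H) = -2 + H² (c(H) = H² - 2 = -2 + H²)
f(h, F) = 3 + F² + 5*h (f(h, F) = 3 + (5*h + F*F) = 3 + (5*h + F²) = 3 + (F² + 5*h) = 3 + F² + 5*h)
(f(3, c(2)) + X(-7))² = ((3 + (-2 + 2²)² + 5*3) + (-2 - 7))² = ((3 + (-2 + 4)² + 15) - 9)² = ((3 + 2² + 15) - 9)² = ((3 + 4 + 15) - 9)² = (22 - 9)² = 13² = 169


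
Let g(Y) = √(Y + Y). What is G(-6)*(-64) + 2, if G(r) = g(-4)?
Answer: 2 - 128*I*√2 ≈ 2.0 - 181.02*I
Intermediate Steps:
g(Y) = √2*√Y (g(Y) = √(2*Y) = √2*√Y)
G(r) = 2*I*√2 (G(r) = √2*√(-4) = √2*(2*I) = 2*I*√2)
G(-6)*(-64) + 2 = (2*I*√2)*(-64) + 2 = -128*I*√2 + 2 = 2 - 128*I*√2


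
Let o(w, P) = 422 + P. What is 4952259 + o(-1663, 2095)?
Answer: 4954776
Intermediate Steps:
4952259 + o(-1663, 2095) = 4952259 + (422 + 2095) = 4952259 + 2517 = 4954776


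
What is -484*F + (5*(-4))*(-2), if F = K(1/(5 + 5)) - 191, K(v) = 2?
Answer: 91516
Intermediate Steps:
F = -189 (F = 2 - 191 = -189)
-484*F + (5*(-4))*(-2) = -484*(-189) + (5*(-4))*(-2) = 91476 - 20*(-2) = 91476 + 40 = 91516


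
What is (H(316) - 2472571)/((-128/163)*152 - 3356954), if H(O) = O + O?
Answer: 402926057/547202958 ≈ 0.73634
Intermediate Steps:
H(O) = 2*O
(H(316) - 2472571)/((-128/163)*152 - 3356954) = (2*316 - 2472571)/((-128/163)*152 - 3356954) = (632 - 2472571)/(((1/163)*(-128))*152 - 3356954) = -2471939/(-128/163*152 - 3356954) = -2471939/(-19456/163 - 3356954) = -2471939/(-547202958/163) = -2471939*(-163/547202958) = 402926057/547202958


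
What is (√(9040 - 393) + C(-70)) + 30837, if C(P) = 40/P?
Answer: 215855/7 + √8647 ≈ 30929.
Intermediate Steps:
(√(9040 - 393) + C(-70)) + 30837 = (√(9040 - 393) + 40/(-70)) + 30837 = (√8647 + 40*(-1/70)) + 30837 = (√8647 - 4/7) + 30837 = (-4/7 + √8647) + 30837 = 215855/7 + √8647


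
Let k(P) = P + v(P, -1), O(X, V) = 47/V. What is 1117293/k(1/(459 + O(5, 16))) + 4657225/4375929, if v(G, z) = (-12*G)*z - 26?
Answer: -12045048357433159/279998192994 ≈ -43018.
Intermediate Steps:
v(G, z) = -26 - 12*G*z (v(G, z) = -12*G*z - 26 = -26 - 12*G*z)
k(P) = -26 + 13*P (k(P) = P + (-26 - 12*P*(-1)) = P + (-26 + 12*P) = -26 + 13*P)
1117293/k(1/(459 + O(5, 16))) + 4657225/4375929 = 1117293/(-26 + 13/(459 + 47/16)) + 4657225/4375929 = 1117293/(-26 + 13/(7391/16)) + 4657225/4375929 = 1117293/(-26 + 13*(16/7391)) + 4657225/4375929 = 1117293/(-26 + 208/7391) + 4657225/4375929 = 1117293/(-191958/7391) + 4657225/4375929 = 1117293*(-7391/191958) + 4657225/4375929 = -2752637521/63986 + 4657225/4375929 = -12045048357433159/279998192994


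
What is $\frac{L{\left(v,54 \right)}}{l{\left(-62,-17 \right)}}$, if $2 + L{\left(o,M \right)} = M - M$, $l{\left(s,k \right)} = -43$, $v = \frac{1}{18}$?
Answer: $\frac{2}{43} \approx 0.046512$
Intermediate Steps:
$v = \frac{1}{18} \approx 0.055556$
$L{\left(o,M \right)} = -2$ ($L{\left(o,M \right)} = -2 + \left(M - M\right) = -2 + 0 = -2$)
$\frac{L{\left(v,54 \right)}}{l{\left(-62,-17 \right)}} = - \frac{2}{-43} = \left(-2\right) \left(- \frac{1}{43}\right) = \frac{2}{43}$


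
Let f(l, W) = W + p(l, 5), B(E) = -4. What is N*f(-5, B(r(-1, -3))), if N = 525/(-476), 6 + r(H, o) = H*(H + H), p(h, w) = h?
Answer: 675/68 ≈ 9.9265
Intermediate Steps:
r(H, o) = -6 + 2*H² (r(H, o) = -6 + H*(H + H) = -6 + H*(2*H) = -6 + 2*H²)
N = -75/68 (N = 525*(-1/476) = -75/68 ≈ -1.1029)
f(l, W) = W + l
N*f(-5, B(r(-1, -3))) = -75*(-4 - 5)/68 = -75/68*(-9) = 675/68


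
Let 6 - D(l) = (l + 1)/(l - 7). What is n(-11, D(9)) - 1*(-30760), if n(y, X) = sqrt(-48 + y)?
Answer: 30760 + I*sqrt(59) ≈ 30760.0 + 7.6811*I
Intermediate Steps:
D(l) = 6 - (1 + l)/(-7 + l) (D(l) = 6 - (l + 1)/(l - 7) = 6 - (1 + l)/(-7 + l))
n(-11, D(9)) - 1*(-30760) = sqrt(-48 - 11) - 1*(-30760) = sqrt(-59) + 30760 = I*sqrt(59) + 30760 = 30760 + I*sqrt(59)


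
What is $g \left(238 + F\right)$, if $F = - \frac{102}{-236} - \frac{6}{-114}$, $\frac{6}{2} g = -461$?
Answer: $- \frac{246488863}{6726} \approx -36647.0$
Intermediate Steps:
$g = - \frac{461}{3}$ ($g = \frac{1}{3} \left(-461\right) = - \frac{461}{3} \approx -153.67$)
$F = \frac{1087}{2242}$ ($F = \left(-102\right) \left(- \frac{1}{236}\right) - - \frac{1}{19} = \frac{51}{118} + \frac{1}{19} = \frac{1087}{2242} \approx 0.48484$)
$g \left(238 + F\right) = - \frac{461 \left(238 + \frac{1087}{2242}\right)}{3} = \left(- \frac{461}{3}\right) \frac{534683}{2242} = - \frac{246488863}{6726}$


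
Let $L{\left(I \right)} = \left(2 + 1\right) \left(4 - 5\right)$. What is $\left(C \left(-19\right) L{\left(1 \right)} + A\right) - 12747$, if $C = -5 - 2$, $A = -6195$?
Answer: $-19341$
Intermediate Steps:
$L{\left(I \right)} = -3$ ($L{\left(I \right)} = 3 \left(-1\right) = -3$)
$C = -7$ ($C = -5 - 2 = -7$)
$\left(C \left(-19\right) L{\left(1 \right)} + A\right) - 12747 = \left(\left(-7\right) \left(-19\right) \left(-3\right) - 6195\right) - 12747 = \left(133 \left(-3\right) - 6195\right) - 12747 = \left(-399 - 6195\right) - 12747 = -6594 - 12747 = -19341$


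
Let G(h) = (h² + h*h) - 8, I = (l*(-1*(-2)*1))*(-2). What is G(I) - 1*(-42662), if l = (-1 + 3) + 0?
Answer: 42782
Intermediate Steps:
l = 2 (l = 2 + 0 = 2)
I = -8 (I = (2*(-1*(-2)*1))*(-2) = (2*(2*1))*(-2) = (2*2)*(-2) = 4*(-2) = -8)
G(h) = -8 + 2*h² (G(h) = (h² + h²) - 8 = 2*h² - 8 = -8 + 2*h²)
G(I) - 1*(-42662) = (-8 + 2*(-8)²) - 1*(-42662) = (-8 + 2*64) + 42662 = (-8 + 128) + 42662 = 120 + 42662 = 42782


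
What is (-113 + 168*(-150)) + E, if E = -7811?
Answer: -33124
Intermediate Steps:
(-113 + 168*(-150)) + E = (-113 + 168*(-150)) - 7811 = (-113 - 25200) - 7811 = -25313 - 7811 = -33124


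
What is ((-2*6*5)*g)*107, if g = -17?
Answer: 109140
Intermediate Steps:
((-2*6*5)*g)*107 = ((-2*6*5)*(-17))*107 = (-12*5*(-17))*107 = -60*(-17)*107 = 1020*107 = 109140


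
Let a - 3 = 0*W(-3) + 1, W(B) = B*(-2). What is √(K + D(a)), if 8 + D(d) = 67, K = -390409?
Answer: 5*I*√15614 ≈ 624.78*I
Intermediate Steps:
W(B) = -2*B
a = 4 (a = 3 + (0*(-2*(-3)) + 1) = 3 + (0*6 + 1) = 3 + (0 + 1) = 3 + 1 = 4)
D(d) = 59 (D(d) = -8 + 67 = 59)
√(K + D(a)) = √(-390409 + 59) = √(-390350) = 5*I*√15614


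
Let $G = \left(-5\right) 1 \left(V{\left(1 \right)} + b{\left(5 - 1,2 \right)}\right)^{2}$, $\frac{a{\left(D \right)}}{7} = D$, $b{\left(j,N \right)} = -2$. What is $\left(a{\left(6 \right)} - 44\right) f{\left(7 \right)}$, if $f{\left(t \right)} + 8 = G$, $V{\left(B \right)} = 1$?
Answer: $26$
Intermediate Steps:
$a{\left(D \right)} = 7 D$
$G = -5$ ($G = \left(-5\right) 1 \left(1 - 2\right)^{2} = - 5 \left(-1\right)^{2} = \left(-5\right) 1 = -5$)
$f{\left(t \right)} = -13$ ($f{\left(t \right)} = -8 - 5 = -13$)
$\left(a{\left(6 \right)} - 44\right) f{\left(7 \right)} = \left(7 \cdot 6 - 44\right) \left(-13\right) = \left(42 - 44\right) \left(-13\right) = \left(-2\right) \left(-13\right) = 26$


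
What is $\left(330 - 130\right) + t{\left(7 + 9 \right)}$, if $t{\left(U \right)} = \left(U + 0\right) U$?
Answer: $456$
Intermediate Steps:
$t{\left(U \right)} = U^{2}$ ($t{\left(U \right)} = U U = U^{2}$)
$\left(330 - 130\right) + t{\left(7 + 9 \right)} = \left(330 - 130\right) + \left(7 + 9\right)^{2} = 200 + 16^{2} = 200 + 256 = 456$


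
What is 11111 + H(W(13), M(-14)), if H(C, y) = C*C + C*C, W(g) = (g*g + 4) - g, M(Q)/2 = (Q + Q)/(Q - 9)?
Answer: 62311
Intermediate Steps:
M(Q) = 4*Q/(-9 + Q) (M(Q) = 2*((Q + Q)/(Q - 9)) = 2*((2*Q)/(-9 + Q)) = 2*(2*Q/(-9 + Q)) = 4*Q/(-9 + Q))
W(g) = 4 + g² - g (W(g) = (g² + 4) - g = (4 + g²) - g = 4 + g² - g)
H(C, y) = 2*C² (H(C, y) = C² + C² = 2*C²)
11111 + H(W(13), M(-14)) = 11111 + 2*(4 + 13² - 1*13)² = 11111 + 2*(4 + 169 - 13)² = 11111 + 2*160² = 11111 + 2*25600 = 11111 + 51200 = 62311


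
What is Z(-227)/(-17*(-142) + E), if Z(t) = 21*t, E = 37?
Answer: -1589/817 ≈ -1.9449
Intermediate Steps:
Z(-227)/(-17*(-142) + E) = (21*(-227))/(-17*(-142) + 37) = -4767/(2414 + 37) = -4767/2451 = -4767*1/2451 = -1589/817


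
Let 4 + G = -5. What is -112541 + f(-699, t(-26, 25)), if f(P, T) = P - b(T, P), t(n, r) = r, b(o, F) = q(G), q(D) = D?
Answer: -113231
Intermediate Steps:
G = -9 (G = -4 - 5 = -9)
b(o, F) = -9
f(P, T) = 9 + P (f(P, T) = P - 1*(-9) = P + 9 = 9 + P)
-112541 + f(-699, t(-26, 25)) = -112541 + (9 - 699) = -112541 - 690 = -113231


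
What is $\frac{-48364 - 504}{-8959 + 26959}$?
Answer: $- \frac{12217}{4500} \approx -2.7149$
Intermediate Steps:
$\frac{-48364 - 504}{-8959 + 26959} = - \frac{48868}{18000} = \left(-48868\right) \frac{1}{18000} = - \frac{12217}{4500}$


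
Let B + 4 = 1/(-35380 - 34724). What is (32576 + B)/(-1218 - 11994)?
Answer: -2283427487/926214048 ≈ -2.4653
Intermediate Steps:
B = -280417/70104 (B = -4 + 1/(-35380 - 34724) = -4 + 1/(-70104) = -4 - 1/70104 = -280417/70104 ≈ -4.0000)
(32576 + B)/(-1218 - 11994) = (32576 - 280417/70104)/(-1218 - 11994) = (2283427487/70104)/(-13212) = (2283427487/70104)*(-1/13212) = -2283427487/926214048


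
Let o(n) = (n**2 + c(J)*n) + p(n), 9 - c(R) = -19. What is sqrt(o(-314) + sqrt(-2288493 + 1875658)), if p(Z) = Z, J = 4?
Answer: sqrt(89490 + I*sqrt(412835)) ≈ 299.15 + 1.074*I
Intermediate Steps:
c(R) = 28 (c(R) = 9 - 1*(-19) = 9 + 19 = 28)
o(n) = n**2 + 29*n (o(n) = (n**2 + 28*n) + n = n**2 + 29*n)
sqrt(o(-314) + sqrt(-2288493 + 1875658)) = sqrt(-314*(29 - 314) + sqrt(-2288493 + 1875658)) = sqrt(-314*(-285) + sqrt(-412835)) = sqrt(89490 + I*sqrt(412835))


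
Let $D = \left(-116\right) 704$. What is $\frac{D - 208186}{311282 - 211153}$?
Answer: $- \frac{289850}{100129} \approx -2.8948$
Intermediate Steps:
$D = -81664$
$\frac{D - 208186}{311282 - 211153} = \frac{-81664 - 208186}{311282 - 211153} = - \frac{289850}{100129}$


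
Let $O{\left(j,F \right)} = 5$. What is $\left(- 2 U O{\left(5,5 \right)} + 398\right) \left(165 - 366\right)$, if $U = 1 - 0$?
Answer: $-77988$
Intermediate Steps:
$U = 1$ ($U = 1 + 0 = 1$)
$\left(- 2 U O{\left(5,5 \right)} + 398\right) \left(165 - 366\right) = \left(\left(-2\right) 1 \cdot 5 + 398\right) \left(165 - 366\right) = \left(\left(-2\right) 5 + 398\right) \left(-201\right) = \left(-10 + 398\right) \left(-201\right) = 388 \left(-201\right) = -77988$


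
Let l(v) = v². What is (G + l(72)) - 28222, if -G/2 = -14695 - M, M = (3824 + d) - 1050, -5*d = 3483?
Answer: 52534/5 ≈ 10507.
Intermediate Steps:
d = -3483/5 (d = -⅕*3483 = -3483/5 ≈ -696.60)
M = 10387/5 (M = (3824 - 3483/5) - 1050 = 15637/5 - 1050 = 10387/5 ≈ 2077.4)
G = 167724/5 (G = -2*(-14695 - 1*10387/5) = -2*(-14695 - 10387/5) = -2*(-83862/5) = 167724/5 ≈ 33545.)
(G + l(72)) - 28222 = (167724/5 + 72²) - 28222 = (167724/5 + 5184) - 28222 = 193644/5 - 28222 = 52534/5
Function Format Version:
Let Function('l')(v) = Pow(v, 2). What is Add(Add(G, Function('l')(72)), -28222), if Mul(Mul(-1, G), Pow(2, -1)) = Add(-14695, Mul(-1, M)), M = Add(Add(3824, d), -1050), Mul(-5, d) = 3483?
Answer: Rational(52534, 5) ≈ 10507.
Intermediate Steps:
d = Rational(-3483, 5) (d = Mul(Rational(-1, 5), 3483) = Rational(-3483, 5) ≈ -696.60)
M = Rational(10387, 5) (M = Add(Add(3824, Rational(-3483, 5)), -1050) = Add(Rational(15637, 5), -1050) = Rational(10387, 5) ≈ 2077.4)
G = Rational(167724, 5) (G = Mul(-2, Add(-14695, Mul(-1, Rational(10387, 5)))) = Mul(-2, Add(-14695, Rational(-10387, 5))) = Mul(-2, Rational(-83862, 5)) = Rational(167724, 5) ≈ 33545.)
Add(Add(G, Function('l')(72)), -28222) = Add(Add(Rational(167724, 5), Pow(72, 2)), -28222) = Add(Add(Rational(167724, 5), 5184), -28222) = Add(Rational(193644, 5), -28222) = Rational(52534, 5)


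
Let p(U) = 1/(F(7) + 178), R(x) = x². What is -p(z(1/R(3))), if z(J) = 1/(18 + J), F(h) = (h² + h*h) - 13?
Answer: -1/263 ≈ -0.0038023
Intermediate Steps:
F(h) = -13 + 2*h² (F(h) = (h² + h²) - 13 = 2*h² - 13 = -13 + 2*h²)
p(U) = 1/263 (p(U) = 1/((-13 + 2*7²) + 178) = 1/((-13 + 2*49) + 178) = 1/((-13 + 98) + 178) = 1/(85 + 178) = 1/263)
-p(z(1/R(3))) = -1*1/263 = -1/263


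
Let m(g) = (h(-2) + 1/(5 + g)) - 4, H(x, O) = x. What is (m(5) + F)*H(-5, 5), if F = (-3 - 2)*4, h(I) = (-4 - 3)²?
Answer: -251/2 ≈ -125.50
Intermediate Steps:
h(I) = 49 (h(I) = (-7)² = 49)
F = -20 (F = -5*4 = -20)
m(g) = 45 + 1/(5 + g) (m(g) = (49 + 1/(5 + g)) - 4 = 45 + 1/(5 + g))
(m(5) + F)*H(-5, 5) = ((226 + 45*5)/(5 + 5) - 20)*(-5) = ((226 + 225)/10 - 20)*(-5) = ((⅒)*451 - 20)*(-5) = (451/10 - 20)*(-5) = (251/10)*(-5) = -251/2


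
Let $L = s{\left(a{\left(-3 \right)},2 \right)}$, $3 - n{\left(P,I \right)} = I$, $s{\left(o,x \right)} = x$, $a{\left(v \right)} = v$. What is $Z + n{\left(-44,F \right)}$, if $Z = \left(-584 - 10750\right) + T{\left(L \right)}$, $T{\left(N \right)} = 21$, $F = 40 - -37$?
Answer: $-11387$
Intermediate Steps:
$F = 77$ ($F = 40 + 37 = 77$)
$n{\left(P,I \right)} = 3 - I$
$L = 2$
$Z = -11313$ ($Z = \left(-584 - 10750\right) + 21 = -11334 + 21 = -11313$)
$Z + n{\left(-44,F \right)} = -11313 + \left(3 - 77\right) = -11313 - 74 = -11387$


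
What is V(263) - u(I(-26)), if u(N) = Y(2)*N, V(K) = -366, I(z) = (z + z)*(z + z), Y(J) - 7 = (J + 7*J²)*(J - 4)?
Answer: 142946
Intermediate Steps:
Y(J) = 7 + (-4 + J)*(J + 7*J²) (Y(J) = 7 + (J + 7*J²)*(J - 4) = 7 + (J + 7*J²)*(-4 + J) = 7 + (-4 + J)*(J + 7*J²))
I(z) = 4*z² (I(z) = (2*z)*(2*z) = 4*z²)
u(N) = -53*N (u(N) = (7 - 27*2² - 4*2 + 7*2³)*N = (7 - 27*4 - 8 + 7*8)*N = (7 - 108 - 8 + 56)*N = -53*N)
V(263) - u(I(-26)) = -366 - (-53)*4*(-26)² = -366 - (-53)*4*676 = -366 - (-53)*2704 = -366 - 1*(-143312) = -366 + 143312 = 142946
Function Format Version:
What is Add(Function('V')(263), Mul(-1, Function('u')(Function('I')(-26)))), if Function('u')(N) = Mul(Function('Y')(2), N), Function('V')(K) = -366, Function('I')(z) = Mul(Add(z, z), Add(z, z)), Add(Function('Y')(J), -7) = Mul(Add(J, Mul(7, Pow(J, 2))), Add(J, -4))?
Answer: 142946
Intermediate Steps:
Function('Y')(J) = Add(7, Mul(Add(-4, J), Add(J, Mul(7, Pow(J, 2))))) (Function('Y')(J) = Add(7, Mul(Add(J, Mul(7, Pow(J, 2))), Add(J, -4))) = Add(7, Mul(Add(J, Mul(7, Pow(J, 2))), Add(-4, J))) = Add(7, Mul(Add(-4, J), Add(J, Mul(7, Pow(J, 2))))))
Function('I')(z) = Mul(4, Pow(z, 2)) (Function('I')(z) = Mul(Mul(2, z), Mul(2, z)) = Mul(4, Pow(z, 2)))
Function('u')(N) = Mul(-53, N) (Function('u')(N) = Mul(Add(7, Mul(-27, Pow(2, 2)), Mul(-4, 2), Mul(7, Pow(2, 3))), N) = Mul(Add(7, Mul(-27, 4), -8, Mul(7, 8)), N) = Mul(Add(7, -108, -8, 56), N) = Mul(-53, N))
Add(Function('V')(263), Mul(-1, Function('u')(Function('I')(-26)))) = Add(-366, Mul(-1, Mul(-53, Mul(4, Pow(-26, 2))))) = Add(-366, Mul(-1, Mul(-53, Mul(4, 676)))) = Add(-366, Mul(-1, Mul(-53, 2704))) = Add(-366, Mul(-1, -143312)) = Add(-366, 143312) = 142946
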